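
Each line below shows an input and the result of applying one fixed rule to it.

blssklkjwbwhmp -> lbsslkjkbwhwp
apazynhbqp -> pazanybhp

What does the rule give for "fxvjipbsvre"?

xfjvpisbrv

Looking at the pairs, the operation is to swap each adjacent pair of characters (1↔2, 3↔4, ...), then delete the last character.
Working it through for "fxvjipbsvre": intermediate "xfjvpisbrve", final "xfjvpisbrv".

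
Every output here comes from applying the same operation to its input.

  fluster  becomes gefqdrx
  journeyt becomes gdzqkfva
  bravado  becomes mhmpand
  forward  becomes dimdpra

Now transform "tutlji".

Looking at the pairs, the operation is to move the first 2 characters to the end (rotate left by 2), then shift every letter 12 places forward in the alphabet (wrapping around).
Applying that to "tutlji" gives "fxvufg".

fxvufg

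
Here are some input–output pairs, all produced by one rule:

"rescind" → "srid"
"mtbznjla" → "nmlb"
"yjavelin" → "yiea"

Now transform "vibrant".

What's happening: keep every other character starting from the first (positions 1st, 3rd, 5th, ...), then sort the characters into reverse alphabetical order.
On "vibrant" that produces "vtba".

vtba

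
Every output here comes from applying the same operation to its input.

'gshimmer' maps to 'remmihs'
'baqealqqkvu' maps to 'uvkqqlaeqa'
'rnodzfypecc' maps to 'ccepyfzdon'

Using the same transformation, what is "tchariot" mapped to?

What's happening: delete the first character, then reverse the string.
For "tchariot", step one produces "chariot"; step two turns that into "toirahc".

toirahc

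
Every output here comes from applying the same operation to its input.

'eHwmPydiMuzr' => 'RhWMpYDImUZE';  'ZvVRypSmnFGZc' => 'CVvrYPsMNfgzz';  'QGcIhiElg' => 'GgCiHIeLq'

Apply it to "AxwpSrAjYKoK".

kXWPsRaJykOa

Each output is the input with this applied: flip the case of every letter, then swap the first and last characters.
Applying both steps to "AxwpSrAjYKoK": "aXWPsRaJykOk", then "kXWPsRaJykOa".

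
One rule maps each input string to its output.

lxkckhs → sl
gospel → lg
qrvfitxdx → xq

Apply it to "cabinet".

Each output is the input with this applied: move the last character to the front, then keep only the first 2 characters.
On "cabinet": the first step gives "tcabine", and the second then gives "tc".

tc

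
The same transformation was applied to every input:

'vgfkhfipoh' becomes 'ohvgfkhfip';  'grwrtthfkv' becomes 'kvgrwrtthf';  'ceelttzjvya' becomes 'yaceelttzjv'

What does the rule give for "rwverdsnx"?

nxrwverds

Each output is the input with this applied: move the last 2 characters to the front (rotate right by 2).
Applying that to "rwverdsnx" gives "nxrwverds".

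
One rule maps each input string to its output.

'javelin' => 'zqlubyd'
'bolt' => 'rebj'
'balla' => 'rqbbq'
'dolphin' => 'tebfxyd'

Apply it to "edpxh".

utfnx

What's happening: shift every letter 10 places backward in the alphabet (wrapping around).
On "edpxh" that produces "utfnx".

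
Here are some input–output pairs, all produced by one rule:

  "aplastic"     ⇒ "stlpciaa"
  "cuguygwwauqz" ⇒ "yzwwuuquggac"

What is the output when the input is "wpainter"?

twprinae

What's happening: sort the characters into reverse alphabetical order, then swap each adjacent pair of characters (1↔2, 3↔4, ...).
Working it through for "wpainter": intermediate "wtrpniea", final "twprinae".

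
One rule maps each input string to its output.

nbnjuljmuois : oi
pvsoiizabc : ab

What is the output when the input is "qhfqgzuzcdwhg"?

What's happening: move the last 3 characters to the front (rotate right by 3), then keep only the first 2 characters.
Working it through for "qhfqgzuzcdwhg": intermediate "whgqhfqgzuzcd", final "wh".

wh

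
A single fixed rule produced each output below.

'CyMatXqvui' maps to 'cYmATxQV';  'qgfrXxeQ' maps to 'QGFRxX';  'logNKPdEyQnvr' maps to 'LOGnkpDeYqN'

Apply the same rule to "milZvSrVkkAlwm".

What's happening: delete the last 2 characters, then flip the case of every letter.
"milZvSrVkkAlwm" → "MILzVsRvKKaL".
(Check on "logNKPdEyQnvr": → "logNKPdEyQn" → "LOGnkpDeYqN" ✓)

MILzVsRvKKaL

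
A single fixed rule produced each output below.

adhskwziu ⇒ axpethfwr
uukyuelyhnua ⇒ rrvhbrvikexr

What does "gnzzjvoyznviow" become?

kdwwsgvlkwfstl

Each output is the input with this applied: shift every letter 3 places backward in the alphabet (wrapping around), then swap each adjacent pair of characters (1↔2, 3↔4, ...).
On "gnzzjvoyznviow": the first step gives "dkwwgslvwksflt", and the second then gives "kdwwsgvlkwfstl".
(Check on "uukyuelyhnua": → "rrhvrbivekrx" → "rrvhbrvikexr" ✓)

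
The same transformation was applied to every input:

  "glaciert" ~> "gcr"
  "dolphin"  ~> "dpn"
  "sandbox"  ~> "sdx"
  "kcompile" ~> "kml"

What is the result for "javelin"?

Each output is the input with this applied: keep one character in every 3, starting at position 1 (positions 1st, 4th, 7th, ...).
On "javelin" that produces "jen".

jen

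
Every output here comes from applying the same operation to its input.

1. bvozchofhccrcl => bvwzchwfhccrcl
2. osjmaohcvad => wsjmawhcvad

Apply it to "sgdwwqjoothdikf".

Looking at the pairs, the operation is to replace every "o" with "w".
"sgdwwqjoothdikf" → "sgdwwqjwwthdikf".

sgdwwqjwwthdikf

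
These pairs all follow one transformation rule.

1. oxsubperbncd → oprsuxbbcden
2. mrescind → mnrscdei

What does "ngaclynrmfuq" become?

nnqruyacfglm

Looking at the pairs, the operation is to sort the characters into alphabetical order, then swap the front and back halves of the string.
Applying that to "ngaclynrmfuq" gives "nnqruyacfglm".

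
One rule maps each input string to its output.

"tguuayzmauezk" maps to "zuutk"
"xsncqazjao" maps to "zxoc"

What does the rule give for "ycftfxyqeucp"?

In each case the input is transformed by: keep one character in every 3, starting at position 1 (positions 1st, 4th, 7th, ...), then sort the characters into reverse alphabetical order.
Working it through for "ycftfxyqeucp": intermediate "ytyu", final "yyut".

yyut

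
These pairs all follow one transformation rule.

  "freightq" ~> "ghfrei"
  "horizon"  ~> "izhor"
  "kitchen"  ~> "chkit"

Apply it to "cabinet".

In each case the input is transformed by: delete the last 2 characters, then move the last 2 characters to the front (rotate right by 2).
"cabinet" → "cabin" → "incab".
(Check on "horizon": → "horiz" → "izhor" ✓)

incab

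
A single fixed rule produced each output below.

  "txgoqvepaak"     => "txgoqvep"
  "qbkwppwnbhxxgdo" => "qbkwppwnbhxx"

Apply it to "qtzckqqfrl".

Rule — delete the last 3 characters.
Doing the same to "qtzckqqfrl": "qtzckqq".

qtzckqq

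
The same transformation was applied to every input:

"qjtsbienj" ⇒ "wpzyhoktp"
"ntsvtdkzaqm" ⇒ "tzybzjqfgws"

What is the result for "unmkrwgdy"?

atsqxcmje

Each output is the input with this applied: shift every letter 6 places forward in the alphabet (wrapping around).
For "unmkrwgdy" the result is "atsqxcmje".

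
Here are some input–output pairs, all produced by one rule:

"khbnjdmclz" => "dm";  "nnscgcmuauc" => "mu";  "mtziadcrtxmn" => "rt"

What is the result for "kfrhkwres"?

kw

Each output is the input with this applied: delete the last 3 characters, then keep only the last 2 characters.
Working it through for "kfrhkwres": intermediate "kfrhkw", final "kw".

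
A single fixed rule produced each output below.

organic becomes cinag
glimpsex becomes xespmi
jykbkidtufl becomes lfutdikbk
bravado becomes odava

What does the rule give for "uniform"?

The pattern: reverse the string, then delete the last 2 characters.
Starting from "uniform": after the first operation, "mrofinu"; after the second, "mrofi".

mrofi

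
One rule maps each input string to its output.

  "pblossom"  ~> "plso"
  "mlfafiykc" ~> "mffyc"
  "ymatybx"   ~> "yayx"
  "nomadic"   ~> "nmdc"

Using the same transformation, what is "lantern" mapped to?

What's happening: keep every other character starting from the first (positions 1st, 3rd, 5th, ...).
On "lantern" that produces "lnen".

lnen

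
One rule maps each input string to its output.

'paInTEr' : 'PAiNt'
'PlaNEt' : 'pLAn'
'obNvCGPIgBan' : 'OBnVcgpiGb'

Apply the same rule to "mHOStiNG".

MhosTI

The pattern: flip the case of every letter, then delete the last 2 characters.
For "mHOStiNG", step one produces "MhosTIng"; step two turns that into "MhosTI".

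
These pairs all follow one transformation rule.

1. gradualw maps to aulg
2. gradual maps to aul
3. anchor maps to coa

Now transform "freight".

The rule is to move the first character to the end, then keep every other character starting from the second (positions 2nd, 4th, 6th, ...).
Working it through for "freight": intermediate "reightf", final "egt".

egt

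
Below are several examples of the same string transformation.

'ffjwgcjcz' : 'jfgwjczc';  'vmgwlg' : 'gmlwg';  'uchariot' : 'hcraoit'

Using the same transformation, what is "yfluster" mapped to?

The transformation: delete the first character, then swap each adjacent pair of characters (1↔2, 3↔4, ...).
Starting from "yfluster": after the first operation, "fluster"; after the second, "lfsuetr".

lfsuetr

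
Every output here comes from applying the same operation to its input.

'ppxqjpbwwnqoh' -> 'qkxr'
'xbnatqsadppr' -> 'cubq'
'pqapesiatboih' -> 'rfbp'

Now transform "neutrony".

Rule — keep one character in every 3, starting at position 2 (positions 2nd, 5th, 8th, ...), then shift every letter 1 place forward in the alphabet (wrapping around).
"neutrony" → "fsz".

fsz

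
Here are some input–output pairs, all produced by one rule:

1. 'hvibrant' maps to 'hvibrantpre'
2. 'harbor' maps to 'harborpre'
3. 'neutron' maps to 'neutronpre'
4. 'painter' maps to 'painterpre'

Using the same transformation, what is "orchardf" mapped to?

Looking at the pairs, the operation is to append "pre".
"orchardf" → "orchardfpre".

orchardfpre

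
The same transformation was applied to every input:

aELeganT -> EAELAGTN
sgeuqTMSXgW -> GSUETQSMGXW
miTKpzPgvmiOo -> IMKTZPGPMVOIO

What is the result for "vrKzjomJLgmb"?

RVZKOJJMGLBM

What's happening: swap each adjacent pair of characters (1↔2, 3↔4, ...), then convert every letter to uppercase.
For "vrKzjomJLgmb", step one produces "rvzKojJmgLbm"; step two turns that into "RVZKOJJMGLBM".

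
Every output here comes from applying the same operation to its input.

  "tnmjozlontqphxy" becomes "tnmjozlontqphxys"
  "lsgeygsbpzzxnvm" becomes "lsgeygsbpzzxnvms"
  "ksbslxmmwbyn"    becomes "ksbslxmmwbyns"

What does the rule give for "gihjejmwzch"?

The pattern: append "s".
Applying that to "gihjejmwzch" gives "gihjejmwzchs".

gihjejmwzchs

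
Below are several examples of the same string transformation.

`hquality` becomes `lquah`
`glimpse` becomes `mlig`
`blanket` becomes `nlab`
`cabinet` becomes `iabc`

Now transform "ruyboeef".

The pattern: delete the last 3 characters, then swap the first and last characters.
Working it through for "ruyboeef": intermediate "ruybo", final "ouybr".

ouybr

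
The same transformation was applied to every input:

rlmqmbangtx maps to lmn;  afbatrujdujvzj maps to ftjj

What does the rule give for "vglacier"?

In each case the input is transformed by: delete the last character, then keep one character in every 3, starting at position 2 (positions 2nd, 5th, 8th, ...).
For "vglacier", step one produces "vglacie"; step two turns that into "gc".

gc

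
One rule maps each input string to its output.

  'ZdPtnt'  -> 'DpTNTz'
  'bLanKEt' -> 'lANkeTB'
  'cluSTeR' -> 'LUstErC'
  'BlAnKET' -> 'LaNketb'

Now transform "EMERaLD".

In each case the input is transformed by: flip the case of every letter, then move the first character to the end.
Starting from "EMERaLD": after the first operation, "emerAld"; after the second, "merAlde".

merAlde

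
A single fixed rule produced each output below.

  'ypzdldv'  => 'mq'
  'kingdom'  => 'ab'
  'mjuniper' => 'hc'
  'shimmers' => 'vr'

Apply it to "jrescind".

In each case the input is transformed by: keep one character in every 3, starting at position 3 (positions 3rd, 6th, 9th, ...), then shift every letter 13 places forward in the alphabet (wrapping around) — i.e. ROT13.
On "jrescind": the first step gives "ei", and the second then gives "rv".
(Check on "ypzdldv": → "zd" → "mq" ✓)

rv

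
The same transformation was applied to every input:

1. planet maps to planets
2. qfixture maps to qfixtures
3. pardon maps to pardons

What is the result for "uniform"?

uniforms

The transformation: append "s".
So "uniform" becomes "uniforms".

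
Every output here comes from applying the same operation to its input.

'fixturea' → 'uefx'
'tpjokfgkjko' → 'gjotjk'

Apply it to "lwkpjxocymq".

The pattern: keep every other character starting from the first (positions 1st, 3rd, 5th, ...), then swap the front and back halves of the string.
Starting from "lwkpjxocymq": after the first operation, "lkjoyq"; after the second, "oyqlkj".

oyqlkj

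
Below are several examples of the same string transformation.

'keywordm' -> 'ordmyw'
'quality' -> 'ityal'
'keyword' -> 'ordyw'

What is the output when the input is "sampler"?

The rule is to delete the first 2 characters, then move the first 2 characters to the end (rotate left by 2).
Starting from "sampler": after the first operation, "mpler"; after the second, "lermp".

lermp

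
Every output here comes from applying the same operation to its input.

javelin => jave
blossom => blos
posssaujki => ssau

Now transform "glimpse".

The rule is to move the last 3 characters to the front (rotate right by 3), then keep only the last 4 characters.
Starting from "glimpse": after the first operation, "pseglim"; after the second, "glim".

glim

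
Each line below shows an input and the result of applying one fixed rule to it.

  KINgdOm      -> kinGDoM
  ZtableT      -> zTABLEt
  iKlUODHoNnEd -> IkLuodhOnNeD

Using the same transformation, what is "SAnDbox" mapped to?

In each case the input is transformed by: flip the case of every letter.
For "SAnDbox" the result is "saNdBOX".

saNdBOX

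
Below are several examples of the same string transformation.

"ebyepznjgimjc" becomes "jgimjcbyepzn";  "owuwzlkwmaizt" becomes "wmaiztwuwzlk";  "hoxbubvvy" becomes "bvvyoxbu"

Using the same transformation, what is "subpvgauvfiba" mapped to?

uvfibaubpvga

The rule is to delete the first character, then swap the front and back halves of the string.
Working it through for "subpvgauvfiba": intermediate "ubpvgauvfiba", final "uvfibaubpvga".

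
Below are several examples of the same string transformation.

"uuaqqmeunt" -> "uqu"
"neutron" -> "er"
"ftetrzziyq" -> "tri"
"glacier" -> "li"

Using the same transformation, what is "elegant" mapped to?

la

The transformation: keep one character in every 3, starting at position 2 (positions 2nd, 5th, 8th, ...).
Applying that to "elegant" gives "la".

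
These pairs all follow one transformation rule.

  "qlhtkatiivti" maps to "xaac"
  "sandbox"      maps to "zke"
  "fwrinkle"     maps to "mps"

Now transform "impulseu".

pbl

Rule — shift every letter 7 places forward in the alphabet (wrapping around), then keep one character in every 3, starting at position 1 (positions 1st, 4th, 7th, ...).
For "impulseu", step one produces "ptwbszlb"; step two turns that into "pbl".
(Check on "sandbox": → "zhukive" → "zke" ✓)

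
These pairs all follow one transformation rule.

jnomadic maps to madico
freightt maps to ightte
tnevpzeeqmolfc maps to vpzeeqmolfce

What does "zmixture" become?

The transformation: delete the first 2 characters, then move the first character to the end.
Starting from "zmixture": after the first operation, "ixture"; after the second, "xturei".

xturei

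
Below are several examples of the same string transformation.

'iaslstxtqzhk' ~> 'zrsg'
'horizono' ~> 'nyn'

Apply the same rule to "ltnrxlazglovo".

Each output is the input with this applied: shift every letter 1 place backward in the alphabet (wrapping around), then keep one character in every 3, starting at position 2 (positions 2nd, 5th, 8th, ...).
Applying both steps to "ltnrxlazglovo": "ksmqwkzyfknun", then "swyn".

swyn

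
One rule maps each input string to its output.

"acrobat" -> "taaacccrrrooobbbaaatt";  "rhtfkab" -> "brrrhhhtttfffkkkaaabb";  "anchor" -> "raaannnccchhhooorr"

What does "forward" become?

dfffooorrrwwwaaarrrdd

The transformation: repeat every character 3 times, then move the last character to the front.
For "forward", step one produces "fffooorrrwwwaaarrrddd"; step two turns that into "dfffooorrrwwwaaarrrdd".
(Check on "acrobat": → "aaacccrrrooobbbaaattt" → "taaacccrrrooobbbaaatt" ✓)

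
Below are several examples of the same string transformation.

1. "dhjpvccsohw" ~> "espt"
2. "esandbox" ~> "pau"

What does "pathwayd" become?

In each case the input is transformed by: shift every letter 3 places backward in the alphabet (wrapping around), then keep one character in every 3, starting at position 2 (positions 2nd, 5th, 8th, ...).
On "pathwayd" that produces "xta".

xta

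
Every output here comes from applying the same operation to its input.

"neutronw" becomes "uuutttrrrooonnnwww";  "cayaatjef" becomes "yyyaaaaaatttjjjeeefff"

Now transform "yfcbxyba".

The rule is to delete the first 2 characters, then repeat every character 3 times.
So "yfcbxyba" becomes "cccbbbxxxyyybbbaaa".
(Check on "neutronw": → "utronw" → "uuutttrrrooonnnwww" ✓)

cccbbbxxxyyybbbaaa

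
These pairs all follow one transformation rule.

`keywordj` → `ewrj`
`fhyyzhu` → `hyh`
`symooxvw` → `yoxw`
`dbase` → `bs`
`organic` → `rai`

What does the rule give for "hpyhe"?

The rule is to keep every other character starting from the second (positions 2nd, 4th, 6th, ...).
Doing the same to "hpyhe": "ph".

ph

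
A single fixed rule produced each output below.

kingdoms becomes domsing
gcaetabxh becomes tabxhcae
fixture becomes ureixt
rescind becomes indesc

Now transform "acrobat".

The pattern: delete the first character, then move the first 3 characters to the end (rotate left by 3).
"acrobat" → "crobat" → "batcro".

batcro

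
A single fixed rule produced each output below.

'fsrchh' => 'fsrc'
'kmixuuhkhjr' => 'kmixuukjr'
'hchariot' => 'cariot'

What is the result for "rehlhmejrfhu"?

relmejrfu

The pattern: remove every "h".
On "rehlhmejrfhu" that produces "relmejrfu".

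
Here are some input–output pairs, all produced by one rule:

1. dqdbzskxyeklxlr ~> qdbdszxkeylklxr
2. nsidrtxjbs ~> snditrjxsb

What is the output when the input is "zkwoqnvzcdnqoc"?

kzownqzvdcqnco

Looking at the pairs, the operation is to swap each adjacent pair of characters (1↔2, 3↔4, ...).
So "zkwoqnvzcdnqoc" becomes "kzownqzvdcqnco".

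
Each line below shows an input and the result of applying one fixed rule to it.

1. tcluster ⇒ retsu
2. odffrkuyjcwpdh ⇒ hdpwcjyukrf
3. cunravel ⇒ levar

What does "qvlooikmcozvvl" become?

What's happening: reverse the string, then delete the last 3 characters.
"qvlooikmcozvvl" → "lvvzocmkioolvq" → "lvvzocmkioo".
(Check on "odffrkuyjcwpdh": → "hdpwcjyukrffdo" → "hdpwcjyukrf" ✓)

lvvzocmkioo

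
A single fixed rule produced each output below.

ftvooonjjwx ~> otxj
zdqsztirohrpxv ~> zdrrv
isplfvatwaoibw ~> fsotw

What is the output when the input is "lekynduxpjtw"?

Rule — keep one character in every 3, starting at position 2 (positions 2nd, 5th, 8th, ...), then swap each adjacent pair of characters (1↔2, 3↔4, ...).
Doing the same to "lekynduxpjtw": "netx".

netx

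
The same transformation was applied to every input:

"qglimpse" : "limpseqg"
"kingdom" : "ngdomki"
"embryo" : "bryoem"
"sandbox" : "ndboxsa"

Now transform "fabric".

What's happening: move the first 2 characters to the end (rotate left by 2).
"fabric" → "bricfa".

bricfa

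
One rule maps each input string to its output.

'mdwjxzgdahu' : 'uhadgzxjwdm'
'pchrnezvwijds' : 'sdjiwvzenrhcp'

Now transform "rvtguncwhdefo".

ofedhwcnugtvr

The transformation: reverse the string.
Doing the same to "rvtguncwhdefo": "ofedhwcnugtvr".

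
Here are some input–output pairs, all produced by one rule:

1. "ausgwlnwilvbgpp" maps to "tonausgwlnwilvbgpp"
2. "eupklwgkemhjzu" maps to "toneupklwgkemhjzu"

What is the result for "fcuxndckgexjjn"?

tonfcuxndckgexjjn

The pattern: prepend "ton".
Applying that to "fcuxndckgexjjn" gives "tonfcuxndckgexjjn".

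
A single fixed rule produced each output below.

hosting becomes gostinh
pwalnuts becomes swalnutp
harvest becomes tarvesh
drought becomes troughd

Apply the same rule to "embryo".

Looking at the pairs, the operation is to swap the first and last characters.
So "embryo" becomes "ombrye".

ombrye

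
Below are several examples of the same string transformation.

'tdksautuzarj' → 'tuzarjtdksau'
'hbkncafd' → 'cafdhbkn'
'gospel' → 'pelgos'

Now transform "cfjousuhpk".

The rule is to swap the front and back halves of the string.
"cfjousuhpk" → "suhpkcfjou".

suhpkcfjou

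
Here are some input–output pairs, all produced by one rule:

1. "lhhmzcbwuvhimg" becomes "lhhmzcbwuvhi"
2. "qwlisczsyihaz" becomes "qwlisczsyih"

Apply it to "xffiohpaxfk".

xffiohpax

The rule is to delete the last 2 characters.
Applying that to "xffiohpaxfk" gives "xffiohpax".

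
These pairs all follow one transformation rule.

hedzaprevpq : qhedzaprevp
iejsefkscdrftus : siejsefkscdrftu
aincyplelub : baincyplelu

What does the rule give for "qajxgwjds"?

The rule is to move the last character to the front.
Applying that to "qajxgwjds" gives "sqajxgwjd".

sqajxgwjd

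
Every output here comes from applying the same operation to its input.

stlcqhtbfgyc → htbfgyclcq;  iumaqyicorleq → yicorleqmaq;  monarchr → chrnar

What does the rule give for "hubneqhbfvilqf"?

In each case the input is transformed by: delete the first 2 characters, then move the first 3 characters to the end (rotate left by 3).
For "hubneqhbfvilqf" the result is "qhbfvilqfbne".
(Check on "monarchr": → "narchr" → "chrnar" ✓)

qhbfvilqfbne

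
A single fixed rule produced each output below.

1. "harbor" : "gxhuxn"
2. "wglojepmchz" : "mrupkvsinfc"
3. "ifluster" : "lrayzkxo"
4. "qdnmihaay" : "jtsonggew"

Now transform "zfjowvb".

What's happening: shift every letter 6 places forward in the alphabet (wrapping around), then move the first character to the end.
Applying both steps to "zfjowvb": "flpucbh", then "lpucbhf".

lpucbhf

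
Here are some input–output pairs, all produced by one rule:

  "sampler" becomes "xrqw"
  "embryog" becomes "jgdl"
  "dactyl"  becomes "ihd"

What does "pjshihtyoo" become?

uxnyt

In each case the input is transformed by: keep every other character starting from the first (positions 1st, 3rd, 5th, ...), then shift every letter 5 places forward in the alphabet (wrapping around).
"pjshihtyoo" → "psito" → "uxnyt".
(Check on "embryog": → "ebyg" → "jgdl" ✓)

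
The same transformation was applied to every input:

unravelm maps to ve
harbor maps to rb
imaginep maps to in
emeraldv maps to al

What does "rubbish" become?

bi

Each output is the input with this applied: move the last 2 characters to the front (rotate right by 2), then keep only the last 2 characters.
Starting from "rubbish": after the first operation, "shrubbi"; after the second, "bi".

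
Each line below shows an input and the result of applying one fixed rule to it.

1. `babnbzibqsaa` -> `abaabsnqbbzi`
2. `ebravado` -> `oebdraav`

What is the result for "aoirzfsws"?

saowisrfz

Rule — swap the first and last characters, then take characters alternately from the front and the back (1st, last, 2nd, 2nd-last, ...).
Starting from "aoirzfsws": after the first operation, "soirzfswa"; after the second, "saowisrfz".
(Check on "ebravado": → "obravade" → "oebdraav" ✓)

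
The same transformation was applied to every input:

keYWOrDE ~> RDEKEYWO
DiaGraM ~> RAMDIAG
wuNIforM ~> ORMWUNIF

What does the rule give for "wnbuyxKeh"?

The transformation: move the last 3 characters to the front (rotate right by 3), then convert every letter to uppercase.
Doing the same to "wnbuyxKeh": "KEHWNBUYX".

KEHWNBUYX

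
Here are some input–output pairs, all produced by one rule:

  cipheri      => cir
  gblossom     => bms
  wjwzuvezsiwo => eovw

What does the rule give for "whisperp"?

What's happening: sort the characters into alphabetical order, then keep one character in every 3, starting at position 1 (positions 1st, 4th, 7th, ...).
"whisperp" → "ehipprsw" → "eps".

eps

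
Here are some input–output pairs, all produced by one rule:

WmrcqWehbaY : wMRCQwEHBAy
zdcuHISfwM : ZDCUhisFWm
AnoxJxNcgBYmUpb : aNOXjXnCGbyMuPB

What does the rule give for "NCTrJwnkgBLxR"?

nctRjWNKGblXr

What's happening: flip the case of every letter.
Doing the same to "NCTrJwnkgBLxR": "nctRjWNKGblXr".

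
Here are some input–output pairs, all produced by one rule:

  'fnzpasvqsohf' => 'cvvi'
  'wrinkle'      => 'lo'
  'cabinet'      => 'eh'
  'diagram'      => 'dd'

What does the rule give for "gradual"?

Rule — keep one character in every 3, starting at position 3 (positions 3rd, 6th, 9th, ...), then shift every letter 3 places forward in the alphabet (wrapping around).
For "gradual", step one produces "aa"; step two turns that into "dd".

dd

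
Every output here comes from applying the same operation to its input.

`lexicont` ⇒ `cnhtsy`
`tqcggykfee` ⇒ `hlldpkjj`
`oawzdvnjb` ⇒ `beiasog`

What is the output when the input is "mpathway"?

The pattern: delete the first 2 characters, then shift every letter 5 places forward in the alphabet (wrapping around).
So "mpathway" becomes "fymbfd".

fymbfd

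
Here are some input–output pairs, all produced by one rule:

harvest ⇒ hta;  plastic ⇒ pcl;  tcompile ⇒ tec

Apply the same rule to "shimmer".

The rule is to take characters alternately from the front and the back (1st, last, 2nd, 2nd-last, ...), then keep only the first 3 characters.
Applying both steps to "shimmer": "srheimm", then "srh".

srh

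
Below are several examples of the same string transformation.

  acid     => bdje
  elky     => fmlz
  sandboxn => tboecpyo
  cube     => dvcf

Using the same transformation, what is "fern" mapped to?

Each output is the input with this applied: shift every letter 1 place forward in the alphabet (wrapping around).
So "fern" becomes "gfso".

gfso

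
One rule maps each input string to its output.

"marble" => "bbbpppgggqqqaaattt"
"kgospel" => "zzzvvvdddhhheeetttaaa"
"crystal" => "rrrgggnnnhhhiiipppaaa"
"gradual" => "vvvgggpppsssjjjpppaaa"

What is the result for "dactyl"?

sssppprrriiinnnaaa

What's happening: repeat every character 3 times, then shift every letter 11 places backward in the alphabet (wrapping around).
"dactyl" → "dddaaaccctttyyylll" → "sssppprrriiinnnaaa".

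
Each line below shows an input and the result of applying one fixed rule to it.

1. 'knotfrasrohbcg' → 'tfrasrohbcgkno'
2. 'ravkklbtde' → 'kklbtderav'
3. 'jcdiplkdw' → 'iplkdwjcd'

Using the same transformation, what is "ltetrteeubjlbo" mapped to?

Rule — move the first 3 characters to the end (rotate left by 3).
Doing the same to "ltetrteeubjlbo": "trteeubjlbolte".

trteeubjlbolte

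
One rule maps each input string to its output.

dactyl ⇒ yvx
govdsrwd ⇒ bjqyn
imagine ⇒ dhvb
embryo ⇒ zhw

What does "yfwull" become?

Looking at the pairs, the operation is to shift every letter 5 places backward in the alphabet (wrapping around), then delete the last 3 characters.
On "yfwull": the first step gives "tarpgg", and the second then gives "tar".

tar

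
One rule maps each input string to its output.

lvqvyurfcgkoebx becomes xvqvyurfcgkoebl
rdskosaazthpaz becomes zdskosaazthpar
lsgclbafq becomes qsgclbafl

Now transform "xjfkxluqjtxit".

In each case the input is transformed by: swap the first and last characters.
Doing the same to "xjfkxluqjtxit": "tjfkxluqjtxix".

tjfkxluqjtxix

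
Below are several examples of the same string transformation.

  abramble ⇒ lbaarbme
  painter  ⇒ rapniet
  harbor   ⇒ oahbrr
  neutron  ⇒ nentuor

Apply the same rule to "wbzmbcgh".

gbwmzcbh

Each output is the input with this applied: swap each adjacent pair of characters (1↔2, 3↔4, ...), then move the last character to the front.
Working it through for "wbzmbcgh": intermediate "bwmzcbhg", final "gbwmzcbh".
(Check on "harbor": → "ahbrro" → "oahbrr" ✓)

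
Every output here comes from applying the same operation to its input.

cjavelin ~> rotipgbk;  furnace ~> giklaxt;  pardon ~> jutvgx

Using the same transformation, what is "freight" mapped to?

mnzlxko

Rule — shift every letter 6 places forward in the alphabet (wrapping around), then move the last 3 characters to the front (rotate right by 3).
For "freight", step one produces "lxkomnz"; step two turns that into "mnzlxko".
(Check on "pardon": → "vgxjut" → "jutvgx" ✓)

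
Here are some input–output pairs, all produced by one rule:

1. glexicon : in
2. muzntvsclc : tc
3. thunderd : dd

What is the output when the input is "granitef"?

The transformation: keep one character in every 3, starting at position 2 (positions 2nd, 5th, 8th, ...), then delete the first character.
Working it through for "granitef": intermediate "rif", final "if".
(Check on "thunderd": → "hdd" → "dd" ✓)

if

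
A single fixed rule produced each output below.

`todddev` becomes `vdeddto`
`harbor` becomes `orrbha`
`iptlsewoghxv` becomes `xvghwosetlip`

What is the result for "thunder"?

What's happening: swap each adjacent pair of characters (1↔2, 3↔4, ...), then reverse the string.
For "thunder", step one produces "htnuedr"; step two turns that into "rdeunth".

rdeunth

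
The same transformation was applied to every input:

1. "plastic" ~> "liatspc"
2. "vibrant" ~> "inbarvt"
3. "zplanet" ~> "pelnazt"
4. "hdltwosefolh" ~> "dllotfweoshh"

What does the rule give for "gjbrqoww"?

jwborqgw

Each output is the input with this applied: take characters alternately from the front and the back (1st, last, 2nd, 2nd-last, ...), then move the first 2 characters to the end (rotate left by 2).
On "gjbrqoww" that produces "jwborqgw".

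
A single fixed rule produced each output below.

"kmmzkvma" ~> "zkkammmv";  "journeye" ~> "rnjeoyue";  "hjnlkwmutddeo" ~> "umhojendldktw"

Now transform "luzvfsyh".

vflhuyzs

In each case the input is transformed by: take characters alternately from the front and the back (1st, last, 2nd, 2nd-last, ...), then move the last 2 characters to the front (rotate right by 2).
Starting from "luzvfsyh": after the first operation, "lhuyzsvf"; after the second, "vflhuyzs".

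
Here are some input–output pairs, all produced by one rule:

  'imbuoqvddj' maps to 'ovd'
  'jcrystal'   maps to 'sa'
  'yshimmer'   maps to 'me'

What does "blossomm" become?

In each case the input is transformed by: delete the first 3 characters, then keep every other character starting from the second (positions 2nd, 4th, 6th, ...).
Working it through for "blossomm": intermediate "ssomm", final "sm".

sm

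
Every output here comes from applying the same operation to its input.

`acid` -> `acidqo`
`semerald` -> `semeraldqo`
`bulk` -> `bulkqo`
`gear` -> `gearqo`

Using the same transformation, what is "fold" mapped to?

Looking at the pairs, the operation is to append "qo".
So "fold" becomes "foldqo".

foldqo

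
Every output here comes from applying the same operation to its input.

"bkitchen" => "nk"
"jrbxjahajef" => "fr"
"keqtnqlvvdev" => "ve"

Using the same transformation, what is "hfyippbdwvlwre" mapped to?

ef

In each case the input is transformed by: swap the first and last characters, then keep only the first 2 characters.
On "hfyippbdwvlwre": the first step gives "efyippbdwvlwrh", and the second then gives "ef".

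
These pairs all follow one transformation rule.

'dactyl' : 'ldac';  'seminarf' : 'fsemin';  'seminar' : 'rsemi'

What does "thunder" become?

Rule — move the last 3 characters to the front (rotate right by 3), then delete the first 2 characters.
On "thunder" that produces "rthun".
(Check on "seminar": → "narsemi" → "rsemi" ✓)

rthun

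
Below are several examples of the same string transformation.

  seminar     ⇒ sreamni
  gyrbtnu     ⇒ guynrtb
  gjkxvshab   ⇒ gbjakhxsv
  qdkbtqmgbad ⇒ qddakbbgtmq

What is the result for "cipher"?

crieph

Each output is the input with this applied: take characters alternately from the front and the back (1st, last, 2nd, 2nd-last, ...).
On "cipher" that produces "crieph".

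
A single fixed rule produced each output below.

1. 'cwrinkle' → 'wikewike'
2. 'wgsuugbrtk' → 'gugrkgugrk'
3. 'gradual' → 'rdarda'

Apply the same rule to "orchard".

The pattern: keep every other character starting from the second (positions 2nd, 4th, 6th, ...), then write the whole string twice.
"orchard" → "rhr" → "rhrrhr".

rhrrhr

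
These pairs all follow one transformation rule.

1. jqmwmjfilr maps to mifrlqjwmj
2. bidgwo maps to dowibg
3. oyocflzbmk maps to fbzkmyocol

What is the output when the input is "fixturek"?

Each output is the input with this applied: swap each adjacent pair of characters (1↔2, 3↔4, ...), then swap the front and back halves of the string.
"fixturek" → "iftxruke" → "rukeiftx".
(Check on "bidgwo": → "ibgdow" → "dowibg" ✓)

rukeiftx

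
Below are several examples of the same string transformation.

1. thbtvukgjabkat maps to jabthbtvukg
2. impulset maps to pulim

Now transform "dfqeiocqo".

What's happening: delete the last 3 characters, then move the last 3 characters to the front (rotate right by 3).
On "dfqeiocqo": the first step gives "dfqeio", and the second then gives "eiodfq".

eiodfq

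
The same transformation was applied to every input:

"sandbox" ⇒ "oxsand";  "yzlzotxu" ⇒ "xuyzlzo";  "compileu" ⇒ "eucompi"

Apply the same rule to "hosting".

The pattern: move the last 3 characters to the front (rotate right by 3), then delete the first character.
Starting from "hosting": after the first operation, "inghost"; after the second, "nghost".

nghost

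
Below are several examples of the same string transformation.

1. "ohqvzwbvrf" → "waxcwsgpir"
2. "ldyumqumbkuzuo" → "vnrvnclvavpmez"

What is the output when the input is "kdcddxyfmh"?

eeyzgniled

The pattern: shift every letter 1 place forward in the alphabet (wrapping around), then move the first 3 characters to the end (rotate left by 3).
Applying both steps to "kdcddxyfmh": "ledeeyzgni", then "eeyzgniled".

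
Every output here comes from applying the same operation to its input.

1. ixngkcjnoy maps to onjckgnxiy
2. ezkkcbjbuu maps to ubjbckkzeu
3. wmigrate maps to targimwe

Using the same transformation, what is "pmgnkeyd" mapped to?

Each output is the input with this applied: reverse the string, then move the first character to the end.
Starting from "pmgnkeyd": after the first operation, "dyekngmp"; after the second, "yekngmpd".
(Check on "ixngkcjnoy": → "yonjckgnxi" → "onjckgnxiy" ✓)

yekngmpd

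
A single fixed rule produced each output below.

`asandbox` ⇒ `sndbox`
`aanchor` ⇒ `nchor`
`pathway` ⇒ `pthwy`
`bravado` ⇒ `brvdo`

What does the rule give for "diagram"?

digrm

The rule is to remove every "a".
Applying that to "diagram" gives "digrm".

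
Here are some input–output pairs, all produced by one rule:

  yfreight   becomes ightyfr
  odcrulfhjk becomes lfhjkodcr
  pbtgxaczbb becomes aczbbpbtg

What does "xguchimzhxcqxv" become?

The pattern: swap the front and back halves of the string, then delete the last character.
Applying both steps to "xguchimzhxcqxv": "zhxcqxvxguchim", then "zhxcqxvxguchi".

zhxcqxvxguchi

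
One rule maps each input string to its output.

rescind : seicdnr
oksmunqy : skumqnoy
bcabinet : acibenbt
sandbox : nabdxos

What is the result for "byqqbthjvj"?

The transformation: move the first character to the end, then swap each adjacent pair of characters (1↔2, 3↔4, ...).
Applying that to "byqqbthjvj" gives "qybqhtvjbj".

qybqhtvjbj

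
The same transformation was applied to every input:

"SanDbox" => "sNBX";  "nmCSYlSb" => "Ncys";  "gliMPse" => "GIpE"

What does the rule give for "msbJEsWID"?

MBewd

The rule is to keep every other character starting from the first (positions 1st, 3rd, 5th, ...), then flip the case of every letter.
On "msbJEsWID": the first step gives "mbEWD", and the second then gives "MBewd".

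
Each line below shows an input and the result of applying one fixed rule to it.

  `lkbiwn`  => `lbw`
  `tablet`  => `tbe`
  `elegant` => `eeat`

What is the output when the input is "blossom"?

bosm

The rule is to keep every other character starting from the first (positions 1st, 3rd, 5th, ...).
On "blossom" that produces "bosm".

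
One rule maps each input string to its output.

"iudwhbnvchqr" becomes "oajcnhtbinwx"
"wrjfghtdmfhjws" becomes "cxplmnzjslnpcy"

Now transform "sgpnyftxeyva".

ymvtelzdkebg

Looking at the pairs, the operation is to shift every letter 6 places forward in the alphabet (wrapping around).
"sgpnyftxeyva" → "ymvtelzdkebg".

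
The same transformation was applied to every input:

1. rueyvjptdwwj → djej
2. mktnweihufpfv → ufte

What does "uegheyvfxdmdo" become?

xdgy

What's happening: keep one character in every 3, starting at position 3 (positions 3rd, 6th, 9th, ...), then move the last 2 characters to the front (rotate right by 2).
Applying both steps to "uegheyvfxdmdo": "gyxd", then "xdgy".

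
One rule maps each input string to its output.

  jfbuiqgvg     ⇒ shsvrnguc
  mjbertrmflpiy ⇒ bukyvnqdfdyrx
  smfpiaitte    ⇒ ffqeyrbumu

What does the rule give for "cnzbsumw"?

gyiozlne

Each output is the input with this applied: move the last 3 characters to the front (rotate right by 3), then shift every letter 12 places forward in the alphabet (wrapping around).
"cnzbsumw" → "umwcnzbs" → "gyiozlne".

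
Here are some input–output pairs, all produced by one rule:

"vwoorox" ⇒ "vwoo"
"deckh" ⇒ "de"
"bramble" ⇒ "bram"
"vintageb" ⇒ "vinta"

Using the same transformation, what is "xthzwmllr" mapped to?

The pattern: delete the last 3 characters.
Applying that to "xthzwmllr" gives "xthzwm".

xthzwm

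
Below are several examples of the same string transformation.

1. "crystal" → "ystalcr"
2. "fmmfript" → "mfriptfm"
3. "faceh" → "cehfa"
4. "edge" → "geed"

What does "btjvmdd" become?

jvmddbt

The rule is to move the first 2 characters to the end (rotate left by 2).
Applying that to "btjvmdd" gives "jvmddbt".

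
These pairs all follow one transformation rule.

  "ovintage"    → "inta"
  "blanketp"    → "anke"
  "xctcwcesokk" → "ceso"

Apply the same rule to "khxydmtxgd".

dmtx

In each case the input is transformed by: move the last 2 characters to the front (rotate right by 2), then keep only the last 4 characters.
Starting from "khxydmtxgd": after the first operation, "gdkhxydmtx"; after the second, "dmtx".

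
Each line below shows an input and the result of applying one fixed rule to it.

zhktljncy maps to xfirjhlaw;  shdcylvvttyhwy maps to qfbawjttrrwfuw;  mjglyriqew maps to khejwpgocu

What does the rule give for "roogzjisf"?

What's happening: shift every letter 2 places backward in the alphabet (wrapping around).
For "roogzjisf" the result is "pmmexhgqd".

pmmexhgqd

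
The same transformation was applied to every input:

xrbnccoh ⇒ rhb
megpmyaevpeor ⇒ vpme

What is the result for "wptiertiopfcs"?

trof

Looking at the pairs, the operation is to sort the characters into reverse alphabetical order, then keep one character in every 3, starting at position 2 (positions 2nd, 5th, 8th, ...).
On "wptiertiopfcs": the first step gives "wttsrppoiifec", and the second then gives "trof".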